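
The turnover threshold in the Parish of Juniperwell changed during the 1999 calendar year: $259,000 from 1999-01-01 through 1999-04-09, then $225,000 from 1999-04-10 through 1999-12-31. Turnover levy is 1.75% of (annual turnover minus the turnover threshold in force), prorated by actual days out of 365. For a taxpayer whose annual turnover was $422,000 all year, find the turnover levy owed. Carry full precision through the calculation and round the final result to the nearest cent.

$3,286.12

1999-01-01 to 1999-04-09: 99 days, exemption $259,000 → ($422,000 − $259,000) × 1.75% × 99/365 = $773.6918
1999-04-10 to 1999-12-31: 266 days, exemption $225,000 → ($422,000 − $225,000) × 1.75% × 266/365 = $2,512.4247
Total = $3,286.1164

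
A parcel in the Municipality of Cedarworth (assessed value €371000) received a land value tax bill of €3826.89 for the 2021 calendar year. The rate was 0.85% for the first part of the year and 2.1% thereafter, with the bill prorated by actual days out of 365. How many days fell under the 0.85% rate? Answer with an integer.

312 days

Let d = days at the first rate; then 365 − d days at the second rate.
€371000 × [0.85%·d + 2.1%·(365−d)] / 365 = €3826.89
Solving gives d = 312, so the new rate took effect on 9 Nov 2021.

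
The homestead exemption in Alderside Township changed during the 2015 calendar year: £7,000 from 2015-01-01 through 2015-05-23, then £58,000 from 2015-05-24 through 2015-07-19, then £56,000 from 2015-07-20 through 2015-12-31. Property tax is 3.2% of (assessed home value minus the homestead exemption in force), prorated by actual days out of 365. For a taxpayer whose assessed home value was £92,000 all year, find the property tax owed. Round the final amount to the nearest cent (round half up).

£1,756.32

2015-01-01 to 2015-05-23: 143 days, exemption £7,000 → (£92,000 − £7,000) × 3.2% × 143/365 = £1,065.6438
2015-05-24 to 2015-07-19: 57 days, exemption £58,000 → (£92,000 − £58,000) × 3.2% × 57/365 = £169.9068
2015-07-20 to 2015-12-31: 165 days, exemption £56,000 → (£92,000 − £56,000) × 3.2% × 165/365 = £520.7671
Total = £1,756.3178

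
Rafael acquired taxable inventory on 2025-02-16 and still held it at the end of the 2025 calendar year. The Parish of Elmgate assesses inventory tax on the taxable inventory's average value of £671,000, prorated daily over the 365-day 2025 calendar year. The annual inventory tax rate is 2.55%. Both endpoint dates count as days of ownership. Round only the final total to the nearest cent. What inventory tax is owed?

£14,954.11

Days held (2025-02-16 to 2025-12-31): 319 out of 365
Tax = £671,000 × 2.55% × 319/365 = £14,954.1082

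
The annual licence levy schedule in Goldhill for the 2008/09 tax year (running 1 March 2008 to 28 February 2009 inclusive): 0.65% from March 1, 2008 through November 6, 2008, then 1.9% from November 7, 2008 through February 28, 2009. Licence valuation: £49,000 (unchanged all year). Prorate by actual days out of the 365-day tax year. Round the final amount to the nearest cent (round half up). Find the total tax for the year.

£509.80

March 1 – November 6, 2008: 251 days at 0.65% → £49,000 × 0.65% × 251/365 = £219.0233
November 7, 2008 – February 28, 2009: 114 days at 1.9% → £49,000 × 1.9% × 114/365 = £290.7781
Total = £509.8014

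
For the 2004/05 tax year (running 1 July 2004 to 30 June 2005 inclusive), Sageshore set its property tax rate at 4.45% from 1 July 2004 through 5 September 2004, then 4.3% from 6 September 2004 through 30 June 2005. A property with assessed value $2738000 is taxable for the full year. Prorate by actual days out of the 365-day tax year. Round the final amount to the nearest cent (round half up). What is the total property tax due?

$118487.89

1 July – 5 September 2004: 67 days at 4.45% → $2738000 × 4.45% × 67/365 = $22365.3342
6 September 2004 – 30 June 2005: 298 days at 4.3% → $2738000 × 4.3% × 298/365 = $96122.5534
Total = $118487.8877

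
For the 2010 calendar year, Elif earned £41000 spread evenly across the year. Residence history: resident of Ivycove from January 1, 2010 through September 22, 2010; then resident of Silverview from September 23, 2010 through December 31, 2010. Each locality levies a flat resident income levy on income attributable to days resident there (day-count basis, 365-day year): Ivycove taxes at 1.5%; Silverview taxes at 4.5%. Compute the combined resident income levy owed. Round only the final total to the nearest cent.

£951.99

Ivycove, January 1 – September 22, 2010: 265 days → £41000 × 1.5% × 265/365 = £446.5068
Silverview, September 23 – December 31, 2010: 100 days → £41000 × 4.5% × 100/365 = £505.4795
Total = £951.9863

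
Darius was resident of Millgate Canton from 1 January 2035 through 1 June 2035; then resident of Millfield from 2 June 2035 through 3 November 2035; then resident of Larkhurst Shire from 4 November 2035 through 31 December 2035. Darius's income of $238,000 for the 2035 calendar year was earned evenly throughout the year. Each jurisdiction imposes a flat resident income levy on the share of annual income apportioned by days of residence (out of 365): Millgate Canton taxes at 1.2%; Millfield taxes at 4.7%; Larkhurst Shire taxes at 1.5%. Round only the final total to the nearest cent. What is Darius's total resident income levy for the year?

$6,506.85

Millgate Canton, 1 January – 1 June 2035: 152 days → $238,000 × 1.2% × 152/365 = $1,189.3479
Millfield, 2 June – 3 November 2035: 155 days → $238,000 × 4.7% × 155/365 = $4,750.2192
Larkhurst Shire, 4 November – 31 December 2035: 58 days → $238,000 × 1.5% × 58/365 = $567.2877
Total = $6,506.8548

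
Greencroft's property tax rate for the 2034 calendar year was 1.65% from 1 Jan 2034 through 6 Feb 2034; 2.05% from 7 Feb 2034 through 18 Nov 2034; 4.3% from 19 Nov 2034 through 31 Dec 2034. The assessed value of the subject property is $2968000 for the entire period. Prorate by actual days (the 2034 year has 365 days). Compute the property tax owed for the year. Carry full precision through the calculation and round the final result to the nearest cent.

$67507.77

1 Jan – 6 Feb 2034: 37 days at 1.65% → $2968000 × 1.65% × 37/365 = $4964.2849
7 Feb – 18 Nov 2034: 285 days at 2.05% → $2968000 × 2.05% × 285/365 = $47508.3288
19 Nov – 31 Dec 2034: 43 days at 4.3% → $2968000 × 4.3% × 43/365 = $15035.1562
Total = $67507.7699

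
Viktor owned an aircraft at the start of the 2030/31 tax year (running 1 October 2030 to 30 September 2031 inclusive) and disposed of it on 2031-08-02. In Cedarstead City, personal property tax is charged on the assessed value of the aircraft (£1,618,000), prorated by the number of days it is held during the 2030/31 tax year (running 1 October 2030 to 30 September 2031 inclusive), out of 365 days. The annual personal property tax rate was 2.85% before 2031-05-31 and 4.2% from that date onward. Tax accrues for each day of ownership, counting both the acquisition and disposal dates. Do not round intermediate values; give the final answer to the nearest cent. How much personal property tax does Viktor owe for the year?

2030-10-01 to 2031-05-30: 242 days at 2.85% → £1,618,000 × 2.85% × 242/365 = £30,573.5507
2031-05-31 to 2031-08-02: 64 days at 4.2% → £1,618,000 × 4.2% × 64/365 = £11,915.5726
Total = £42,489.1233

£42,489.12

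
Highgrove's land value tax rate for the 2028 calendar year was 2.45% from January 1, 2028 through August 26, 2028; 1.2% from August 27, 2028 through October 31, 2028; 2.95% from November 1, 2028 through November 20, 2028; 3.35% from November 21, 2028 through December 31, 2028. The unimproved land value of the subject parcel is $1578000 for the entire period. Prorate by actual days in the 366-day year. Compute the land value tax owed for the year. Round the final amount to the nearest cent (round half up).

January 1 – August 26, 2028: 239 days at 2.45% → $1578000 × 2.45% × 239/366 = $25245.8443
August 27 – October 31, 2028: 66 days at 1.2% → $1578000 × 1.2% × 66/366 = $3414.6885
November 1 – November 20, 2028: 20 days at 2.95% → $1578000 × 2.95% × 20/366 = $2543.7705
November 21 – December 31, 2028: 41 days at 3.35% → $1578000 × 3.35% × 41/366 = $5921.8115
Total = $37126.1148

$37126.11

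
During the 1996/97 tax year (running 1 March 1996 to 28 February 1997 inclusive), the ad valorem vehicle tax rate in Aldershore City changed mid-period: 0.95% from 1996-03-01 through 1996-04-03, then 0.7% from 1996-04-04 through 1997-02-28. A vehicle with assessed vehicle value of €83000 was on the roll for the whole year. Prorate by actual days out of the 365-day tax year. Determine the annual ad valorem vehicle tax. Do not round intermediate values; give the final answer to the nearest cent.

€600.33

1996-03-01 to 1996-04-03: 34 days at 0.95% → €83000 × 0.95% × 34/365 = €73.4493
1996-04-04 to 1997-02-28: 331 days at 0.7% → €83000 × 0.7% × 331/365 = €526.8795
Total = €600.3288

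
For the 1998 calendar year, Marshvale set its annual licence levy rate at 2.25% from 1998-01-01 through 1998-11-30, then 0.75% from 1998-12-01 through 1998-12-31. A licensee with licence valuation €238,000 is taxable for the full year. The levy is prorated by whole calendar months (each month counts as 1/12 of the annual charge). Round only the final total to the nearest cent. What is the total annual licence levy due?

€5,057.50

1998-01-01 to 1998-11-30: 11 months at 2.25% → €238,000 × 2.25% × 11/12 = €4,908.7500
1998-12-01 to 1998-12-31: 1 month at 0.75% → €238,000 × 0.75% × 1/12 = €148.7500
Total = €5,057.5000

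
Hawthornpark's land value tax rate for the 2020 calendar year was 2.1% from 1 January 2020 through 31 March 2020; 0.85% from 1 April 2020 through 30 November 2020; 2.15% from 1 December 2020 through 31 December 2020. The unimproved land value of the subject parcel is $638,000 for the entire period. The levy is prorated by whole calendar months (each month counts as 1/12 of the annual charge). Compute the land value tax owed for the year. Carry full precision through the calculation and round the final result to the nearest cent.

1 January – 31 March 2020: 3 months at 2.1% → $638,000 × 2.1% × 3/12 = $3,349.5000
1 April – 30 November 2020: 8 months at 0.85% → $638,000 × 0.85% × 8/12 = $3,615.3333
1 December – 31 December 2020: 1 month at 2.15% → $638,000 × 2.15% × 1/12 = $1,143.0833
Total = $8,107.9167

$8,107.92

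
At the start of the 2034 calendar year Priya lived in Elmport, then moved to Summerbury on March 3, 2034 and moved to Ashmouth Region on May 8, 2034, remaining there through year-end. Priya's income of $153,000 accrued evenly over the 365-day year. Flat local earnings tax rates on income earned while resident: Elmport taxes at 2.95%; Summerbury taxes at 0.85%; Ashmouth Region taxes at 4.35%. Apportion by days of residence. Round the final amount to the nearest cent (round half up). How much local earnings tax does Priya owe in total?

Elmport, January 1 – March 2, 2034: 61 days → $153,000 × 2.95% × 61/365 = $754.3110
Summerbury, March 3 – May 7, 2034: 66 days → $153,000 × 0.85% × 66/365 = $235.1589
Ashmouth Region, May 8 – December 31, 2034: 238 days → $153,000 × 4.35% × 238/365 = $4,339.7507
Total = $5,329.2205

$5,329.22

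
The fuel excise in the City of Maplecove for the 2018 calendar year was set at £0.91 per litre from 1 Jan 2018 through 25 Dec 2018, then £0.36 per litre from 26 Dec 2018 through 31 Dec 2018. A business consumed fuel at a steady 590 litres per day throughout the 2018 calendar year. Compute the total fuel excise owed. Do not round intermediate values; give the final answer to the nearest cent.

1 Jan – 25 Dec 2018: 359 days × 590 litres/day = 211,810 litres at £0.91/litre → £192747.10
26 Dec – 31 Dec 2018: 6 days × 590 litres/day = 3,540 litres at £0.36/litre → £1274.40

£194021.50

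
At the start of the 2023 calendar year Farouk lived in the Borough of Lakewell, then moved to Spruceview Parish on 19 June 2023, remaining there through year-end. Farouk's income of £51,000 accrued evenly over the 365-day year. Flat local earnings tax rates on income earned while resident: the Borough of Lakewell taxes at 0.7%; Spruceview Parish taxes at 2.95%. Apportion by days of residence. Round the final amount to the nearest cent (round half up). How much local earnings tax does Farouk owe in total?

£973.19

The Borough of Lakewell, 1 January – 18 June 2023: 169 days → £51,000 × 0.7% × 169/365 = £165.2959
Spruceview Parish, 19 June – 31 December 2023: 196 days → £51,000 × 2.95% × 196/365 = £807.8959
Total = £973.1918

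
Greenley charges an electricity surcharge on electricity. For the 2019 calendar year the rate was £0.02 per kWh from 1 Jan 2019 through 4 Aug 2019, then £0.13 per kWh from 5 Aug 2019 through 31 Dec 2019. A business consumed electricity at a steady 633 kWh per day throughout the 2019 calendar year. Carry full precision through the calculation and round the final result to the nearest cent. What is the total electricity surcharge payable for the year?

£14,995.77

1 Jan – 4 Aug 2019: 216 days × 633 kWh/day = 136,728 kWh at £0.02/kWh → £2,734.56
5 Aug – 31 Dec 2019: 149 days × 633 kWh/day = 94,317 kWh at £0.13/kWh → £12,261.21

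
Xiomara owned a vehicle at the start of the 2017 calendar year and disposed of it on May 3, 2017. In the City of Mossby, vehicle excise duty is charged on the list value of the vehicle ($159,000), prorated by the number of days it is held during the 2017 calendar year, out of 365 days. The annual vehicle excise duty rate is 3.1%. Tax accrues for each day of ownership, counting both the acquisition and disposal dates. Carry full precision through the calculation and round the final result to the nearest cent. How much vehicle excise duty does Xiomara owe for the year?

$1,661.01

Days held (January 1 – May 3, 2017): 123 out of 365
Tax = $159,000 × 3.1% × 123/365 = $1,661.0055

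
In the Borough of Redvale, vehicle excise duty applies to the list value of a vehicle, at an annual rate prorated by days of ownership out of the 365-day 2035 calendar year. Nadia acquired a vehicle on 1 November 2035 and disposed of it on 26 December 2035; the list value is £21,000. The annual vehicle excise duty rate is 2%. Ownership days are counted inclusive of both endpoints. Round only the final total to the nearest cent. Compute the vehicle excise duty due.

Days held (1 November – 26 December 2035): 56 out of 365
Tax = £21,000 × 2% × 56/365 = £64.4384

£64.44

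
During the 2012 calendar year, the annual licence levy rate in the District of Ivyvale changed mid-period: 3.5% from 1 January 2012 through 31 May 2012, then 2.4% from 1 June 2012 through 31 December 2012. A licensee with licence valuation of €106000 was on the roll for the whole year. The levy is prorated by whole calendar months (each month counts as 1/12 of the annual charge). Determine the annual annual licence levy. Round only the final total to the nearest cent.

1 January – 31 May 2012: 5 months at 3.5% → €106000 × 3.5% × 5/12 = €1545.8333
1 June – 31 December 2012: 7 months at 2.4% → €106000 × 2.4% × 7/12 = €1484.0000
Total = €3029.8333

€3029.83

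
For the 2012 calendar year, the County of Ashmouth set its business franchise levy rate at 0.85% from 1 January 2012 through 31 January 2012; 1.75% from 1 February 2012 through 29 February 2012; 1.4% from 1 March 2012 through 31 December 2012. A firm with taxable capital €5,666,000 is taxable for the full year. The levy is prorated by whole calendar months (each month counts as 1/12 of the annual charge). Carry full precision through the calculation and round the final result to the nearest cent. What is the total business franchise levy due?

€78,379.67

1 January – 31 January 2012: 1 month at 0.85% → €5,666,000 × 0.85% × 1/12 = €4,013.4167
1 February – 29 February 2012: 1 month at 1.75% → €5,666,000 × 1.75% × 1/12 = €8,262.9167
1 March – 31 December 2012: 10 months at 1.4% → €5,666,000 × 1.4% × 10/12 = €66,103.3333
Total = €78,379.6667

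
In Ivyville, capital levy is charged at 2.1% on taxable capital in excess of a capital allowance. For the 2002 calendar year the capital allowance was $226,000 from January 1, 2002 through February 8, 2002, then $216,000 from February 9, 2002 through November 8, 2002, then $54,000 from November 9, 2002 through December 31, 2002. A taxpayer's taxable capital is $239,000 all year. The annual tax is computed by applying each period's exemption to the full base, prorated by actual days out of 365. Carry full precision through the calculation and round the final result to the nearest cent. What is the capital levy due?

January 1 – February 8, 2002: 39 days, exemption $226,000 → ($239,000 − $226,000) × 2.1% × 39/365 = $29.1699
February 9 – November 8, 2002: 273 days, exemption $216,000 → ($239,000 − $216,000) × 2.1% × 273/365 = $361.2575
November 9 – December 31, 2002: 53 days, exemption $54,000 → ($239,000 − $54,000) × 2.1% × 53/365 = $564.1233
Total = $954.5507

$954.55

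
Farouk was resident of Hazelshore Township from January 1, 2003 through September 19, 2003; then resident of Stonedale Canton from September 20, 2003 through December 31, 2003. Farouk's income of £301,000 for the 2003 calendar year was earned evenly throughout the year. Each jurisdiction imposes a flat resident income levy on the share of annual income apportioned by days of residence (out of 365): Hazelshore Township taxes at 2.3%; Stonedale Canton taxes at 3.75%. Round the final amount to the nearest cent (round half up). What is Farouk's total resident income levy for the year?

£8,154.63

Hazelshore Township, January 1 – September 19, 2003: 262 days → £301,000 × 2.3% × 262/365 = £4,969.3863
Stonedale Canton, September 20 – December 31, 2003: 103 days → £301,000 × 3.75% × 103/365 = £3,185.2397
Total = £8,154.6260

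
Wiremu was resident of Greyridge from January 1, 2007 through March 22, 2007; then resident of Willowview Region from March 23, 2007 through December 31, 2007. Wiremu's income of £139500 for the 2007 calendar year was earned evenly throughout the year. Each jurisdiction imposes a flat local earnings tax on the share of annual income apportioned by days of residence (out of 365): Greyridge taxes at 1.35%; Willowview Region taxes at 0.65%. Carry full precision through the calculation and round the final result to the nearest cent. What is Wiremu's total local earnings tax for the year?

Greyridge, January 1 – March 22, 2007: 81 days → £139500 × 1.35% × 81/365 = £417.9267
Willowview Region, March 23 – December 31, 2007: 284 days → £139500 × 0.65% × 284/365 = £705.5260
Total = £1123.4527

£1123.45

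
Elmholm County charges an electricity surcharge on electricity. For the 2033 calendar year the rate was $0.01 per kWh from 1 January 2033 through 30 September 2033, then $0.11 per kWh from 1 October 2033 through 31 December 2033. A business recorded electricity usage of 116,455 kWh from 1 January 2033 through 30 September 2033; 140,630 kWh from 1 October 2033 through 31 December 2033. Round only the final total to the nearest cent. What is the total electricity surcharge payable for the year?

1 January – 30 September 2033: 116,455 kWh at $0.01/kWh → $1,164.55
1 October – 31 December 2033: 140,630 kWh at $0.11/kWh → $15,469.30

$16,633.85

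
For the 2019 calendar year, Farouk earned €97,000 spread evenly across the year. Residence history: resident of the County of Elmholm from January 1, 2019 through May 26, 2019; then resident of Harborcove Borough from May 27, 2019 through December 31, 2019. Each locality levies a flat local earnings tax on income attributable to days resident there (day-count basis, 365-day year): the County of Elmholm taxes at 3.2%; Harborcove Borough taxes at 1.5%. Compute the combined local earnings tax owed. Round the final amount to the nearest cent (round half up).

€2,114.60

The County of Elmholm, January 1 – May 26, 2019: 146 days → €97,000 × 3.2% × 146/365 = €1,241.6000
Harborcove Borough, May 27 – December 31, 2019: 219 days → €97,000 × 1.5% × 219/365 = €873.0000
Total = €2,114.6000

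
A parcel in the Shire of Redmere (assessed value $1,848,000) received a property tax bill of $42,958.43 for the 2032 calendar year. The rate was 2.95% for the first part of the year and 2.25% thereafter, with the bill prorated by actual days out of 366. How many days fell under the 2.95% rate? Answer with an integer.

39 days

Let d = days at the first rate; then 366 − d days at the second rate.
$1,848,000 × [2.95%·d + 2.25%·(366−d)] / 366 = $42,958.43
Solving gives d = 39, so the new rate took effect on 9 February 2032.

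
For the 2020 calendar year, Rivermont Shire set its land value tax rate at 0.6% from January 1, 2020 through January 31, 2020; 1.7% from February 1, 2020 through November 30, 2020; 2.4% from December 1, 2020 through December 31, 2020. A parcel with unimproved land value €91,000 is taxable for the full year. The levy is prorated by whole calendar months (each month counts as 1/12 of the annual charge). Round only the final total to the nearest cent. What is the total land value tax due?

€1,516.67

January 1 – January 31, 2020: 1 month at 0.6% → €91,000 × 0.6% × 1/12 = €45.5000
February 1 – November 30, 2020: 10 months at 1.7% → €91,000 × 1.7% × 10/12 = €1,289.1667
December 1 – December 31, 2020: 1 month at 2.4% → €91,000 × 2.4% × 1/12 = €182.0000
Total = €1,516.6667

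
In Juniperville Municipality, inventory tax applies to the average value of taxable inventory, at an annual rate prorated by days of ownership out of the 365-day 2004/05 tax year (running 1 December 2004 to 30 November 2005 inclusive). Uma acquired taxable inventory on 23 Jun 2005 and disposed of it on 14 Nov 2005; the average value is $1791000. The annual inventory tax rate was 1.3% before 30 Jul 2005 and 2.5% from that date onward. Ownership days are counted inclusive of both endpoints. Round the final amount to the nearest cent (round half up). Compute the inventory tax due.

23 Jun – 29 Jul 2005: 37 days at 1.3% → $1791000 × 1.3% × 37/365 = $2360.1945
30 Jul – 14 Nov 2005: 108 days at 2.5% → $1791000 × 2.5% × 108/365 = $13248.4932
Total = $15608.6877

$15608.69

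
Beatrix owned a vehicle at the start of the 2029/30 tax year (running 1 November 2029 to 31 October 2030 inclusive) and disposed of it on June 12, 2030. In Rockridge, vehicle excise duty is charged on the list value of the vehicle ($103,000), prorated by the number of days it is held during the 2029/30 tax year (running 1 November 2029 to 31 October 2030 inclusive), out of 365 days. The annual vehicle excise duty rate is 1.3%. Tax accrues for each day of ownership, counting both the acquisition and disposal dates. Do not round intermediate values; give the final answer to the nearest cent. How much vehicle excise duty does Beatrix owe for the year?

Days held (November 1, 2029 – June 12, 2030): 224 out of 365
Tax = $103,000 × 1.3% × 224/365 = $821.7425

$821.74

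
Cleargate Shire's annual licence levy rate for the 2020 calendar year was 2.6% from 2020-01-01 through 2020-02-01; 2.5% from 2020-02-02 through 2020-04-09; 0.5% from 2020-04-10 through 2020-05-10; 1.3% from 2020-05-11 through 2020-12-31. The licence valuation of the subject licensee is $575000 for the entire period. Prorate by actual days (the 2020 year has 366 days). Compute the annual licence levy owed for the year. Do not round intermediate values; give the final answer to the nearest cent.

$9020.90

2020-01-01 to 2020-02-01: 32 days at 2.6% → $575000 × 2.6% × 32/366 = $1307.1038
2020-02-02 to 2020-04-09: 68 days at 2.5% → $575000 × 2.5% × 68/366 = $2670.7650
2020-04-10 to 2020-05-10: 31 days at 0.5% → $575000 × 0.5% × 31/366 = $243.5109
2020-05-11 to 2020-12-31: 235 days at 1.3% → $575000 × 1.3% × 235/366 = $4799.5219
Total = $9020.9016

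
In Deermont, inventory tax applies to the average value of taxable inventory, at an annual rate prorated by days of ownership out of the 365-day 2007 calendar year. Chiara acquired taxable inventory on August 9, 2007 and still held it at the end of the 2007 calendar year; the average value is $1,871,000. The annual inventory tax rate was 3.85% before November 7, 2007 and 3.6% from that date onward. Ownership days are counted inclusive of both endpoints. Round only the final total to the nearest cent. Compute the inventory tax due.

August 9 – November 6, 2007: 90 days at 3.85% → $1,871,000 × 3.85% × 90/365 = $17,761.6849
November 7 – December 31, 2007: 55 days at 3.6% → $1,871,000 × 3.6% × 55/365 = $10,149.5342
Total = $27,911.2192

$27,911.22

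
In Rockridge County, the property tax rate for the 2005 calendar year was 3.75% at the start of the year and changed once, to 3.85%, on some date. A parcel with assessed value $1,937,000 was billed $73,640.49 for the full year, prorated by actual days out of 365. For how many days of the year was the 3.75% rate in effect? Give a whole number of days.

Let d = days at the first rate; then 365 − d days at the second rate.
$1,937,000 × [3.75%·d + 3.85%·(365−d)] / 365 = $73,640.49
Solving gives d = 176, so the new rate took effect on June 26, 2005.

176 days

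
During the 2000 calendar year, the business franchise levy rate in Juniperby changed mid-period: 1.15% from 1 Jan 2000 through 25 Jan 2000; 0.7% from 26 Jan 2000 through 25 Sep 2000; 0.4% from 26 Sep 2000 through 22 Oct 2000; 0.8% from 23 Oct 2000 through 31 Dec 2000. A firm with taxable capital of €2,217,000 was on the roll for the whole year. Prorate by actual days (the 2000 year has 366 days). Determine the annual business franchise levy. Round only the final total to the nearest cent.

€16,133.82

1 Jan – 25 Jan 2000: 25 days at 1.15% → €2,217,000 × 1.15% × 25/366 = €1,741.4959
26 Jan – 25 Sep 2000: 244 days at 0.7% → €2,217,000 × 0.7% × 244/366 = €10,346.0000
26 Sep – 22 Oct 2000: 27 days at 0.4% → €2,217,000 × 0.4% × 27/366 = €654.1967
23 Oct – 31 Dec 2000: 70 days at 0.8% → €2,217,000 × 0.8% × 70/366 = €3,392.1311
Total = €16,133.8238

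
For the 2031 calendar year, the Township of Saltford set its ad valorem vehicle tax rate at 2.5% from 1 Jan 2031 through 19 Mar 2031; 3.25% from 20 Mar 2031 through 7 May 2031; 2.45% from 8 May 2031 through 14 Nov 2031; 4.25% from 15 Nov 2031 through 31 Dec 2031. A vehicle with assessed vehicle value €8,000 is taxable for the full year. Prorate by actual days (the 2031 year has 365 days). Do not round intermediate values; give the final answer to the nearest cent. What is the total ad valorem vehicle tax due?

1 Jan – 19 Mar 2031: 78 days at 2.5% → €8,000 × 2.5% × 78/365 = €42.7397
20 Mar – 7 May 2031: 49 days at 3.25% → €8,000 × 3.25% × 49/365 = €34.9041
8 May – 14 Nov 2031: 191 days at 2.45% → €8,000 × 2.45% × 191/365 = €102.5644
15 Nov – 31 Dec 2031: 47 days at 4.25% → €8,000 × 4.25% × 47/365 = €43.7808
Total = €223.9890

€223.99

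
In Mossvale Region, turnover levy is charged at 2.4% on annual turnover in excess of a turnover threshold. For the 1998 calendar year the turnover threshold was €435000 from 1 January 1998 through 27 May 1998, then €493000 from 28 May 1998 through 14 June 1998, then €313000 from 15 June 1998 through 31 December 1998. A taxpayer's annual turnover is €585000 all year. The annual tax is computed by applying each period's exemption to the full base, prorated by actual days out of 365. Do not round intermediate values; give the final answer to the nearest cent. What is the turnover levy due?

€5135.74

1 January – 27 May 1998: 147 days, exemption €435000 → (€585000 − €435000) × 2.4% × 147/365 = €1449.8630
28 May – 14 June 1998: 18 days, exemption €493000 → (€585000 − €493000) × 2.4% × 18/365 = €108.8877
15 June – 31 December 1998: 200 days, exemption €313000 → (€585000 − €313000) × 2.4% × 200/365 = €3576.9863
Total = €5135.7370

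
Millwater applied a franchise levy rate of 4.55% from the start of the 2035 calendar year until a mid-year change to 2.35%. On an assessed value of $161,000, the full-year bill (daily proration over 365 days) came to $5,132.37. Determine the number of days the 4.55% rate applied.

139 days

Let d = days at the first rate; then 365 − d days at the second rate.
$161,000 × [4.55%·d + 2.35%·(365−d)] / 365 = $5,132.37
Solving gives d = 139, so the new rate took effect on 20 May 2035.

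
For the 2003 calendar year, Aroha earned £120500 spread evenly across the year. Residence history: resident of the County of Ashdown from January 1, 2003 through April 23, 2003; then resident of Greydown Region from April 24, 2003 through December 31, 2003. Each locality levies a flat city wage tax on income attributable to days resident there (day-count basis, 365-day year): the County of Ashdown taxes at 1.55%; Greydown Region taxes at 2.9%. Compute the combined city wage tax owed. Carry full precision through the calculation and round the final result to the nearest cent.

The County of Ashdown, January 1 – April 23, 2003: 113 days → £120500 × 1.55% × 113/365 = £578.2349
Greydown Region, April 24 – December 31, 2003: 252 days → £120500 × 2.9% × 252/365 = £2412.6411
Total = £2990.8760

£2990.88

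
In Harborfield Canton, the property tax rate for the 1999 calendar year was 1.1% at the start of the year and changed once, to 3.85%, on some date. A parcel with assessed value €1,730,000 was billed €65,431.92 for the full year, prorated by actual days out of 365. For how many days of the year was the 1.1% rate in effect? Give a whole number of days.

Let d = days at the first rate; then 365 − d days at the second rate.
€1,730,000 × [1.1%·d + 3.85%·(365−d)] / 365 = €65,431.92
Solving gives d = 9, so the new rate took effect on 10 January 1999.

9 days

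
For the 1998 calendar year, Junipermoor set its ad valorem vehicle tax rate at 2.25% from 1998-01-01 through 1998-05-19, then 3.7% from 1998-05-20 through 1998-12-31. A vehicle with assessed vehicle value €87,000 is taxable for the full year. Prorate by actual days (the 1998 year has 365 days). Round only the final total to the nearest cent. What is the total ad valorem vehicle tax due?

1998-01-01 to 1998-05-19: 139 days at 2.25% → €87,000 × 2.25% × 139/365 = €745.4589
1998-05-20 to 1998-12-31: 226 days at 3.7% → €87,000 × 3.7% × 226/365 = €1,993.1342
Total = €2,738.5932

€2,738.59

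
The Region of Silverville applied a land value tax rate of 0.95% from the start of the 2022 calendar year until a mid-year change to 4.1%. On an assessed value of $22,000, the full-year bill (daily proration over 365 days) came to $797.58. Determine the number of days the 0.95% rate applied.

Let d = days at the first rate; then 365 − d days at the second rate.
$22,000 × [0.95%·d + 4.1%·(365−d)] / 365 = $797.58
Solving gives d = 55, so the new rate took effect on 25 Feb 2022.

55 days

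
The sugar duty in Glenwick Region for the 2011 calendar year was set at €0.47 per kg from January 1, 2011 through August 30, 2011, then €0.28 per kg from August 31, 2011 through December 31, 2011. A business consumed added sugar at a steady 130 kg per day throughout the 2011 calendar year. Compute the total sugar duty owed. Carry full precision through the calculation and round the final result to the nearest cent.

€19,263.40

January 1 – August 30, 2011: 242 days × 130 kg/day = 31,460 kg at €0.47/kg → €14,786.20
August 31 – December 31, 2011: 123 days × 130 kg/day = 15,990 kg at €0.28/kg → €4,477.20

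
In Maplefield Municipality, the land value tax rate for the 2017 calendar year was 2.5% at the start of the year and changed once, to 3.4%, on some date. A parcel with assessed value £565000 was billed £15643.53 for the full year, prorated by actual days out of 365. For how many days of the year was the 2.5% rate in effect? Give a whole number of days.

Let d = days at the first rate; then 365 − d days at the second rate.
£565000 × [2.5%·d + 3.4%·(365−d)] / 365 = £15643.53
Solving gives d = 256, so the new rate took effect on September 14, 2017.

256 days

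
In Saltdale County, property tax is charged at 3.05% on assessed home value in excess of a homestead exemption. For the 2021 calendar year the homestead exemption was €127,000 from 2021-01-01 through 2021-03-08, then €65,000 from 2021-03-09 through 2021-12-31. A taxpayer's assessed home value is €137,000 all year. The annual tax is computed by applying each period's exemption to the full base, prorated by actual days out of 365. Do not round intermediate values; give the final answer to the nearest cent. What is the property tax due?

€1,848.88

2021-01-01 to 2021-03-08: 67 days, exemption €127,000 → (€137,000 − €127,000) × 3.05% × 67/365 = €55.9863
2021-03-09 to 2021-12-31: 298 days, exemption €65,000 → (€137,000 − €65,000) × 3.05% × 298/365 = €1,792.8986
Total = €1,848.8849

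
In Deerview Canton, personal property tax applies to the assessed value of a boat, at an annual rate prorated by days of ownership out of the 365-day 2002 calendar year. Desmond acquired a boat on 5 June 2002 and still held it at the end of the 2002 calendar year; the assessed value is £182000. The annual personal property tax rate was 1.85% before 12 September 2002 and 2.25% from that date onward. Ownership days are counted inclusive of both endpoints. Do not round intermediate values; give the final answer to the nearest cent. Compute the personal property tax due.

£2158.57

5 June – 11 September 2002: 99 days at 1.85% → £182000 × 1.85% × 99/365 = £913.2411
12 September – 31 December 2002: 111 days at 2.25% → £182000 × 2.25% × 111/365 = £1245.3288
Total = £2158.5699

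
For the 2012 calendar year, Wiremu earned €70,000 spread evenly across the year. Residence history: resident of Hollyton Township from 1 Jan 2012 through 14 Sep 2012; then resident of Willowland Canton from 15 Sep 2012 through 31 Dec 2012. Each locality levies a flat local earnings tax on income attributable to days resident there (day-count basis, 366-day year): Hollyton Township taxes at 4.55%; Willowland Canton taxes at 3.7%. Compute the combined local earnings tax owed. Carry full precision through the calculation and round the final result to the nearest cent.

€3,009.43

Hollyton Township, 1 Jan – 14 Sep 2012: 258 days → €70,000 × 4.55% × 258/366 = €2,245.1639
Willowland Canton, 15 Sep – 31 Dec 2012: 108 days → €70,000 × 3.7% × 108/366 = €764.2623
Total = €3,009.4262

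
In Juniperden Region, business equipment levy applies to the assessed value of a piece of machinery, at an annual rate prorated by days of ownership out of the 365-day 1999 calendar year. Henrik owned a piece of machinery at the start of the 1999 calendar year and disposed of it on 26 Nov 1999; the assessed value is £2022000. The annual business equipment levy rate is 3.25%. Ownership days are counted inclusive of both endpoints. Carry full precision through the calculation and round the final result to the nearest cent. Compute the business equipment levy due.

£59413.56

Days held (1 Jan – 26 Nov 1999): 330 out of 365
Tax = £2022000 × 3.25% × 330/365 = £59413.5616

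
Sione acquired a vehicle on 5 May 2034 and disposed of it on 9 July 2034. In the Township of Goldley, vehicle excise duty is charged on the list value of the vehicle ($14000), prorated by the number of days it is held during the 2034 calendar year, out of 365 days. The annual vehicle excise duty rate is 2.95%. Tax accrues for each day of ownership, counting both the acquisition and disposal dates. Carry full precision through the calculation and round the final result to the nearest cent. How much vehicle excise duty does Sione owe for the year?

Days held (5 May – 9 July 2034): 66 out of 365
Tax = $14000 × 2.95% × 66/365 = $74.6795

$74.68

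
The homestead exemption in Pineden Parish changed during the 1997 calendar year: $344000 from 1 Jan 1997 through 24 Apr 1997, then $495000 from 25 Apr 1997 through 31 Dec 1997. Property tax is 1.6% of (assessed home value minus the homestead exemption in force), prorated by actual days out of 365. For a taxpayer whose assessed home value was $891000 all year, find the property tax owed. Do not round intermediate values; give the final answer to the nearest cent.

$7090.59

1 Jan – 24 Apr 1997: 114 days, exemption $344000 → ($891000 − $344000) × 1.6% × 114/365 = $2733.5014
25 Apr – 31 Dec 1997: 251 days, exemption $495000 → ($891000 − $495000) × 1.6% × 251/365 = $4357.0849
Total = $7090.5863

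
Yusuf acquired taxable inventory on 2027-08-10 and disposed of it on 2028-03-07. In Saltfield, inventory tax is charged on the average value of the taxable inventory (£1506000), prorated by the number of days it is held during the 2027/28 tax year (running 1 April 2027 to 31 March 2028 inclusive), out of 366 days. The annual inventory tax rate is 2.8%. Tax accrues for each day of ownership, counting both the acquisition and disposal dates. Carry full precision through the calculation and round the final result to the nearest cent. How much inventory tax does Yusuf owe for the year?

Days held (2027-08-10 to 2028-03-07): 211 out of 366
Tax = £1506000 × 2.8% × 211/366 = £24309.9672

£24309.97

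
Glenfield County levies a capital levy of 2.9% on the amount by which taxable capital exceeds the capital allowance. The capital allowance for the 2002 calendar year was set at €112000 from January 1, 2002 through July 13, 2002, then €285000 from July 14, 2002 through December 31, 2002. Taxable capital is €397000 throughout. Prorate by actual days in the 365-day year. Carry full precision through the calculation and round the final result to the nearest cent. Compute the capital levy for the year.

January 1 – July 13, 2002: 194 days, exemption €112000 → (€397000 − €112000) × 2.9% × 194/365 = €4392.9041
July 14 – December 31, 2002: 171 days, exemption €285000 → (€397000 − €285000) × 2.9% × 171/365 = €1521.6658
Total = €5914.5699

€5914.57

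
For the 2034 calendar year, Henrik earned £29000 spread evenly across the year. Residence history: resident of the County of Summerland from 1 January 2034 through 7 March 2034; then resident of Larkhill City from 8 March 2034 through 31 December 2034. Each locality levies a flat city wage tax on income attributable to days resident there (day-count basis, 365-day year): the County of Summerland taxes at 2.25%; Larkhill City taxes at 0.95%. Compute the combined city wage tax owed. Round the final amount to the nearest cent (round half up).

£343.67

The County of Summerland, 1 January – 7 March 2034: 66 days → £29000 × 2.25% × 66/365 = £117.9863
Larkhill City, 8 March – 31 December 2034: 299 days → £29000 × 0.95% × 299/365 = £225.6836
Total = £343.6699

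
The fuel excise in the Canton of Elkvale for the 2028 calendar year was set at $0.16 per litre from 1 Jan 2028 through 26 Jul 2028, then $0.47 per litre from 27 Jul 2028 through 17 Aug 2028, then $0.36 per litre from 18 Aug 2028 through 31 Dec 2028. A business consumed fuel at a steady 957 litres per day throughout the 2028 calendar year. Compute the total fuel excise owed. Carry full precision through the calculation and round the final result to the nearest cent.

$88,599.06

1 Jan – 26 Jul 2028: 208 days × 957 litres/day = 199,056 litres at $0.16/litre → $31,848.96
27 Jul – 17 Aug 2028: 22 days × 957 litres/day = 21,054 litres at $0.47/litre → $9,895.38
18 Aug – 31 Dec 2028: 136 days × 957 litres/day = 130,152 litres at $0.36/litre → $46,854.72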